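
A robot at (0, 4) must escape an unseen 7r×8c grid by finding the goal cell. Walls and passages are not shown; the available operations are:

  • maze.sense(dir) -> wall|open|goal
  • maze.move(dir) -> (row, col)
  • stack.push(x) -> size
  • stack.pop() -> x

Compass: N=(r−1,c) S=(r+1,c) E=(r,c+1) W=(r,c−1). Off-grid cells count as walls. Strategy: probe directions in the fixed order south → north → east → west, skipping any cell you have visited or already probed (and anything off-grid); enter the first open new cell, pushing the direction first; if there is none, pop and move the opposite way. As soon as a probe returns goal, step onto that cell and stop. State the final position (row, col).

→ maze.sense(dir=south)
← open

→ stack.push(x=south)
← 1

→ maze.move(dir=south)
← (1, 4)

→ maze.sense(dir=south)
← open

→ stack.push(x=south)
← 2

→ maze.move(dir=south)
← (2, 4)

→ maze.sense(dir=south)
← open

→ stack.push(x=south)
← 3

→ maze.move(dir=south)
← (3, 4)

→ maze.sense(dir=south)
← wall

→ maze.sense(dir=east)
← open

→ stack.push(x=east)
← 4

→ maze.move(dir=east)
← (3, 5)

→ maze.sense(dir=south)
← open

→ stack.push(x=south)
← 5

→ maze.move(dir=south)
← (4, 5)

→ maze.sense(dir=south)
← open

→ stack.push(x=south)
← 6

→ maze.move(dir=south)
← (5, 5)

→ maze.sense(dir=south)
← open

→ stack.push(x=south)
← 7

→ maze.move(dir=south)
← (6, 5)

→ maze.sense(dir=east)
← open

→ stack.push(x=east)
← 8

→ maze.move(dir=east)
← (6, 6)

→ maze.sense(dir=north)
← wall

→ maze.sense(dir=east)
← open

→ stack.push(x=east)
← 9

→ maze.move(dir=east)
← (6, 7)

→ maze.sense(dir=north)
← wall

→ stack.pop()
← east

→ maze.move(dir=west)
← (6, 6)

→ stack.pop()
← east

→ maze.move(dir=west)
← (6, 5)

→ maze.sense(dir=west)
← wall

→ stack.pop()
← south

→ maze.move(dir=north)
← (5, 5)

→ maze.sense(dir=west)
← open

→ stack.push(x=west)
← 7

→ maze.move(dir=west)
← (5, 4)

→ maze.sense(dir=west)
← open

→ stack.push(x=west)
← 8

→ maze.move(dir=west)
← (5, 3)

→ maze.sense(dir=south)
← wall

→ maze.sense(dir=north)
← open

→ stack.push(x=north)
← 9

→ maze.move(dir=north)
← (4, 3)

→ maze.sense(dir=north)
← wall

→ maze.sense(dir=west)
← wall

→ stack.pop()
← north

→ maze.move(dir=south)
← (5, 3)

→ maze.sense(dir=west)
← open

→ stack.push(x=west)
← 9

→ maze.move(dir=west)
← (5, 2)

→ maze.sense(dir=south)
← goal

→ maze.move(dir=south)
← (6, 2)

Answer: (6, 2)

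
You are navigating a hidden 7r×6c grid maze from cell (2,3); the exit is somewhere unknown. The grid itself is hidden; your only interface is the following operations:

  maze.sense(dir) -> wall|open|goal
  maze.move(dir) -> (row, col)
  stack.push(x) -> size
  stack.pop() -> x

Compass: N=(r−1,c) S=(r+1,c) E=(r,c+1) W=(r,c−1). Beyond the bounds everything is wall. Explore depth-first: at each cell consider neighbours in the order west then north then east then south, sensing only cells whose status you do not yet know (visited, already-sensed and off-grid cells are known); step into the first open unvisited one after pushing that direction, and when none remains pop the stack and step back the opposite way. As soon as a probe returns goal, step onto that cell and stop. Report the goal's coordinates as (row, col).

% maze.sense west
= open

% stack.push west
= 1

% maze.move west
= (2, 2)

% maze.sense west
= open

% stack.push west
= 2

% maze.move west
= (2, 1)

% maze.sense west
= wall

% maze.sense north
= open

% stack.push north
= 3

% maze.move north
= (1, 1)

% maze.sense west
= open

% stack.push west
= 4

% maze.move west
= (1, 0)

% maze.sense north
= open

% stack.push north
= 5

% maze.move north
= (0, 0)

% maze.sense east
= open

% stack.push east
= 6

% maze.move east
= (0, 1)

% maze.sense east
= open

% stack.push east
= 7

% maze.move east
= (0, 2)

% maze.sense east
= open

% stack.push east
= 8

% maze.move east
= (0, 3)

% maze.sense east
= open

% stack.push east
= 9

% maze.move east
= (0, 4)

% maze.sense east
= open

% stack.push east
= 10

% maze.move east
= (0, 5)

% maze.sense south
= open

% stack.push south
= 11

% maze.move south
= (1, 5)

% maze.sense west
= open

% stack.push west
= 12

% maze.move west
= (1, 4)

% maze.sense west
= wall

% maze.sense south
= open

% stack.push south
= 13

% maze.move south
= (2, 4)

% maze.sense east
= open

% stack.push east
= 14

% maze.move east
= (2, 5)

% maze.sense south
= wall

% stack.pop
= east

% maze.move west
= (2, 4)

% maze.sense south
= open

% stack.push south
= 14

% maze.move south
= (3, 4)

% maze.sense west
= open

% stack.push west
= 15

% maze.move west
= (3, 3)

% maze.sense west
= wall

% maze.sense south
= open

% stack.push south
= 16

% maze.move south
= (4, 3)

% maze.sense west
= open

% stack.push west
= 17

% maze.move west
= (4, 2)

% maze.sense west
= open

% stack.push west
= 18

% maze.move west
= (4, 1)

% maze.sense west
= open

% stack.push west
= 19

% maze.move west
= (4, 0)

% maze.sense north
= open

% stack.push north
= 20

% maze.move north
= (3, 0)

% maze.sense east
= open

% stack.push east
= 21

% maze.move east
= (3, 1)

% stack.pop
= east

% maze.move west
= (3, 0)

% stack.pop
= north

% maze.move south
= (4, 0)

% maze.sense south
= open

% stack.push south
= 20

% maze.move south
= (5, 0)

% maze.sense east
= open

% stack.push east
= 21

% maze.move east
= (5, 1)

% maze.sense east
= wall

% maze.sense south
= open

% stack.push south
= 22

% maze.move south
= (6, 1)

% maze.sense west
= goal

% maze.move west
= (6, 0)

Answer: (6, 0)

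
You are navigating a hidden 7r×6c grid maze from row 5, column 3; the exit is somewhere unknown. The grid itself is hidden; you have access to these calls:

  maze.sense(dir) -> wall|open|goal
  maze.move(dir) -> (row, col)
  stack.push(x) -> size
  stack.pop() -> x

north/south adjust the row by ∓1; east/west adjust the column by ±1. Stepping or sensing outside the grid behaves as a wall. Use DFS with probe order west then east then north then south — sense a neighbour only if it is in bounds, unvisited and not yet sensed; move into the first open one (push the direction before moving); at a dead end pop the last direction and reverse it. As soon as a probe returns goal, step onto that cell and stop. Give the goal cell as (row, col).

I run maze.sense with dir: west, and see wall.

I call maze.sense with dir: east, and get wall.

Next I call maze.sense with dir: north, — result: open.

Then stack.push with x: north, which returns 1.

I invoke maze.move with dir: north, and see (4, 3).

I try maze.sense with dir: west, and observe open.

Using stack.push with x: west, → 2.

I run maze.move with dir: west, yielding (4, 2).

I try maze.sense with dir: west, yielding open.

Now I run stack.push with x: west, yielding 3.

Calling maze.move with dir: west, — result: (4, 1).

I run maze.sense with dir: west, → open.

I try stack.push with x: west, yielding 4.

Now I run maze.move with dir: west, and observe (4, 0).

I call maze.sense with dir: north, giving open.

Next I call stack.push with x: north, : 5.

Next I call maze.move with dir: north, and get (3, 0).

Next I call maze.sense with dir: east, which returns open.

I invoke stack.push with x: east, : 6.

Next I call maze.move with dir: east, and get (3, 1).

Then maze.sense with dir: east, giving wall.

I run maze.sense with dir: north, → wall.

I try stack.pop, which returns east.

I call maze.move with dir: west, — result: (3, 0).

I call maze.sense with dir: north, and see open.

I use stack.push with x: north, — result: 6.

Invoking maze.move with dir: north, and see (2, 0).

Next I call maze.sense with dir: north, giving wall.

I invoke stack.pop(), which returns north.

I call maze.move with dir: south, yielding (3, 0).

I invoke stack.pop, yielding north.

Next I call maze.move with dir: south, and get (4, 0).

Next I call maze.sense with dir: south, → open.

Next I call stack.push with x: south, and see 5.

I use maze.move with dir: south, yielding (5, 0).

Next I call maze.sense with dir: east, which returns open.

I run stack.push with x: east, and get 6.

I call maze.move with dir: east, giving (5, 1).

I call maze.sense with dir: south, → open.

Using stack.push with x: south, — result: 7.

Now I run maze.move with dir: south, and observe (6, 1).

Now I run maze.sense with dir: west, yielding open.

Using stack.push with x: west, yielding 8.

Using maze.move with dir: west, — result: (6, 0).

I call stack.pop(), and observe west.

Calling maze.move with dir: east, which returns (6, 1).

I call maze.sense with dir: east, and get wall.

I call stack.pop(), giving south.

I run maze.move with dir: north, — result: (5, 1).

I try stack.pop, : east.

I try maze.move with dir: west, yielding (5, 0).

I run stack.pop, : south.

I try maze.move with dir: north, — result: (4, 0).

Now I run stack.pop(), — result: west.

Then maze.move with dir: east, giving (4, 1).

I call stack.pop(), — result: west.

Invoking maze.move with dir: east, and see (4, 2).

I run stack.pop(), and see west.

Invoking maze.move with dir: east, and observe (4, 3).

Calling maze.sense with dir: east, and observe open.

I invoke stack.push with x: east, and get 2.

I try maze.move with dir: east, which returns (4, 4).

Then maze.sense with dir: east, yielding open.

Then stack.push with x: east, yielding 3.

Invoking maze.move with dir: east, → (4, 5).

I call maze.sense with dir: north, yielding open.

I try stack.push with x: north, and get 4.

Next I call maze.move with dir: north, : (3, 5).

Then maze.sense with dir: west, and see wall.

I invoke maze.sense with dir: north, : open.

Now I run stack.push with x: north, — result: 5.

Using maze.move with dir: north, giving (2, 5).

Invoking maze.sense with dir: west, and see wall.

Then maze.sense with dir: north, and observe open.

I invoke stack.push with x: north, which returns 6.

I use maze.move with dir: north, and observe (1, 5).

I invoke maze.sense with dir: west, and see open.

I call stack.push with x: west, : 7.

Invoking maze.move with dir: west, giving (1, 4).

I call maze.sense with dir: west, → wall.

I run maze.sense with dir: north, giving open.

Invoking stack.push with x: north, yielding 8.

I run maze.move with dir: north, and get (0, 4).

Next I call maze.sense with dir: west, and get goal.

I try maze.move with dir: west, giving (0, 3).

Answer: (0, 3)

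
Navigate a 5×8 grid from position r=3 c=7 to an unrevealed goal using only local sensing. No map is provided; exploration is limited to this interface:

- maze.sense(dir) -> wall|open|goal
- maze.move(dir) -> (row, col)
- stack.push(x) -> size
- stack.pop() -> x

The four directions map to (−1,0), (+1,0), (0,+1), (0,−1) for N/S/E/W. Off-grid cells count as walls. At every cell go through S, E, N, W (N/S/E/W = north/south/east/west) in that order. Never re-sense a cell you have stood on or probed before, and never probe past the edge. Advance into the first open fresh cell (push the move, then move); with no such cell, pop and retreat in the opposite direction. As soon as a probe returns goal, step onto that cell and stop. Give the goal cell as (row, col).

==> maze.sense(south)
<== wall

==> maze.sense(north)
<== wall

==> maze.sense(west)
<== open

==> stack.push(west)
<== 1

==> maze.move(west)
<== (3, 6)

==> maze.sense(south)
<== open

==> stack.push(south)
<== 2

==> maze.move(south)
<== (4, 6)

==> maze.sense(west)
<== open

==> stack.push(west)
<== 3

==> maze.move(west)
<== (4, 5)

==> maze.sense(north)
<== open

==> stack.push(north)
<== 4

==> maze.move(north)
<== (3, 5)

==> maze.sense(north)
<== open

==> stack.push(north)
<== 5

==> maze.move(north)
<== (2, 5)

==> maze.sense(east)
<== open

==> stack.push(east)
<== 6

==> maze.move(east)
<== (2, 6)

==> maze.sense(north)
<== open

==> stack.push(north)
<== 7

==> maze.move(north)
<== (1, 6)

==> maze.sense(east)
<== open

==> stack.push(east)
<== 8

==> maze.move(east)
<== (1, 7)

==> maze.sense(north)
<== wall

==> stack.pop()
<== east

==> maze.move(west)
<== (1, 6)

==> maze.sense(north)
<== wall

==> maze.sense(west)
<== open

==> stack.push(west)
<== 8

==> maze.move(west)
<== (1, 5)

==> maze.sense(north)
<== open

==> stack.push(north)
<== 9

==> maze.move(north)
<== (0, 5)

==> maze.sense(west)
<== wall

==> stack.pop()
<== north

==> maze.move(south)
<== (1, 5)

==> maze.sense(west)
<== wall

==> stack.pop()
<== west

==> maze.move(east)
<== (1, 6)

==> stack.pop()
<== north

==> maze.move(south)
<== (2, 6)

==> stack.pop()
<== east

==> maze.move(west)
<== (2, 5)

==> maze.sense(west)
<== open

==> stack.push(west)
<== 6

==> maze.move(west)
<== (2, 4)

==> maze.sense(south)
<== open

==> stack.push(south)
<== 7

==> maze.move(south)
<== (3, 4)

==> maze.sense(south)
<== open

==> stack.push(south)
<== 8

==> maze.move(south)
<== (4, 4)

==> maze.sense(west)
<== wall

==> stack.pop()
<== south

==> maze.move(north)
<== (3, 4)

==> maze.sense(west)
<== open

==> stack.push(west)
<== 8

==> maze.move(west)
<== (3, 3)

==> maze.sense(north)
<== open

==> stack.push(north)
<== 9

==> maze.move(north)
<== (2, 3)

==> maze.sense(north)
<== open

==> stack.push(north)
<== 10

==> maze.move(north)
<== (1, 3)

==> maze.sense(north)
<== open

==> stack.push(north)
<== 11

==> maze.move(north)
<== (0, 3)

==> maze.sense(west)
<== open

==> stack.push(west)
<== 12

==> maze.move(west)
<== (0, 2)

==> maze.sense(south)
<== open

==> stack.push(south)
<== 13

==> maze.move(south)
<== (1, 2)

==> maze.sense(south)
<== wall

==> maze.sense(west)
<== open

==> stack.push(west)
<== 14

==> maze.move(west)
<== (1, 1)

==> maze.sense(south)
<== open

==> stack.push(south)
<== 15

==> maze.move(south)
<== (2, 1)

==> maze.sense(south)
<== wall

==> maze.sense(west)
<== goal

==> maze.move(west)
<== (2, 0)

Answer: (2, 0)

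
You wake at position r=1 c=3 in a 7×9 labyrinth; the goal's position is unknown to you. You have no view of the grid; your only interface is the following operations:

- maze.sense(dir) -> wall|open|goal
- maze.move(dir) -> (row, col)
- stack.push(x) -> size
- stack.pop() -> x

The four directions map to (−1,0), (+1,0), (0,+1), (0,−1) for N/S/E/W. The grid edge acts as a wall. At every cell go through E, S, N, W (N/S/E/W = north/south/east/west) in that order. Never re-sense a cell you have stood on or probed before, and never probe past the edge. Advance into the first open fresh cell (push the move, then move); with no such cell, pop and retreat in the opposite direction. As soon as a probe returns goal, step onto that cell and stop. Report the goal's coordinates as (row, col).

> sense dir='east'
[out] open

> push x='east'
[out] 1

> move dir='east'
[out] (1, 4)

> sense dir='east'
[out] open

> push x='east'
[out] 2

> move dir='east'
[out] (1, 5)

> sense dir='east'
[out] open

> push x='east'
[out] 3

> move dir='east'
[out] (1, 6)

> sense dir='east'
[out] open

> push x='east'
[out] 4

> move dir='east'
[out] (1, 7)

> sense dir='east'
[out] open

> push x='east'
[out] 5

> move dir='east'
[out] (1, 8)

> sense dir='south'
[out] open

> push x='south'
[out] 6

> move dir='south'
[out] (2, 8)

> sense dir='south'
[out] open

> push x='south'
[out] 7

> move dir='south'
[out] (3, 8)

> sense dir='south'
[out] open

> push x='south'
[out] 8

> move dir='south'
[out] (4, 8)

> sense dir='south'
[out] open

> push x='south'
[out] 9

> move dir='south'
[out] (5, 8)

> sense dir='south'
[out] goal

> move dir='south'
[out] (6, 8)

Answer: (6, 8)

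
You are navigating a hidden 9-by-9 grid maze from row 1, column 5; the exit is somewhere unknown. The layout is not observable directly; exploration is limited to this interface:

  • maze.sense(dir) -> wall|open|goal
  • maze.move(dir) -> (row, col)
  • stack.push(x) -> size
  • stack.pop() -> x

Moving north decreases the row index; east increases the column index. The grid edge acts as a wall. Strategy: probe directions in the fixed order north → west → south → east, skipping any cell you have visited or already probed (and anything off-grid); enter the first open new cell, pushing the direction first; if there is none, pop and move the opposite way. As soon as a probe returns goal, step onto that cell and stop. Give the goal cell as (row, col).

% 1. maze.sense(dir='north') ~> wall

% 2. maze.sense(dir='west') ~> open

% 3. stack.push(x='west') ~> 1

% 4. maze.move(dir='west') ~> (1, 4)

% 5. maze.sense(dir='north') ~> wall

% 6. maze.sense(dir='west') ~> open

% 7. stack.push(x='west') ~> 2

% 8. maze.move(dir='west') ~> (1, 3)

% 9. maze.sense(dir='north') ~> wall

% 10. maze.sense(dir='west') ~> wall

% 11. maze.sense(dir='south') ~> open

% 12. stack.push(x='south') ~> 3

% 13. maze.move(dir='south') ~> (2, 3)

% 14. maze.sense(dir='west') ~> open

% 15. stack.push(x='west') ~> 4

% 16. maze.move(dir='west') ~> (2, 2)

% 17. maze.sense(dir='west') ~> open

% 18. stack.push(x='west') ~> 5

% 19. maze.move(dir='west') ~> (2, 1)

% 20. maze.sense(dir='north') ~> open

% 21. stack.push(x='north') ~> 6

% 22. maze.move(dir='north') ~> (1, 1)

% 23. maze.sense(dir='north') ~> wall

% 24. maze.sense(dir='west') ~> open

% 25. stack.push(x='west') ~> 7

% 26. maze.move(dir='west') ~> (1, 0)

% 27. maze.sense(dir='north') ~> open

% 28. stack.push(x='north') ~> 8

% 29. maze.move(dir='north') ~> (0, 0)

% 30. stack.pop() ~> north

% 31. maze.move(dir='south') ~> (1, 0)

% 32. maze.sense(dir='south') ~> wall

% 33. stack.pop() ~> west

% 34. maze.move(dir='east') ~> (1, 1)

% 35. stack.pop() ~> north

% 36. maze.move(dir='south') ~> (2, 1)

% 37. maze.sense(dir='south') ~> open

% 38. stack.push(x='south') ~> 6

% 39. maze.move(dir='south') ~> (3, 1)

% 40. maze.sense(dir='west') ~> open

% 41. stack.push(x='west') ~> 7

% 42. maze.move(dir='west') ~> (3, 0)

% 43. maze.sense(dir='south') ~> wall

% 44. stack.pop() ~> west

% 45. maze.move(dir='east') ~> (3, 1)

% 46. maze.sense(dir='south') ~> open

% 47. stack.push(x='south') ~> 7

% 48. maze.move(dir='south') ~> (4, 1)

% 49. maze.sense(dir='south') ~> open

% 50. stack.push(x='south') ~> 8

% 51. maze.move(dir='south') ~> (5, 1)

% 52. maze.sense(dir='west') ~> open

% 53. stack.push(x='west') ~> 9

% 54. maze.move(dir='west') ~> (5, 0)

% 55. maze.sense(dir='south') ~> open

% 56. stack.push(x='south') ~> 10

% 57. maze.move(dir='south') ~> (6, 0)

% 58. maze.sense(dir='south') ~> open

% 59. stack.push(x='south') ~> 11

% 60. maze.move(dir='south') ~> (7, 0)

% 61. maze.sense(dir='south') ~> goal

% 62. maze.move(dir='south') ~> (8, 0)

Answer: (8, 0)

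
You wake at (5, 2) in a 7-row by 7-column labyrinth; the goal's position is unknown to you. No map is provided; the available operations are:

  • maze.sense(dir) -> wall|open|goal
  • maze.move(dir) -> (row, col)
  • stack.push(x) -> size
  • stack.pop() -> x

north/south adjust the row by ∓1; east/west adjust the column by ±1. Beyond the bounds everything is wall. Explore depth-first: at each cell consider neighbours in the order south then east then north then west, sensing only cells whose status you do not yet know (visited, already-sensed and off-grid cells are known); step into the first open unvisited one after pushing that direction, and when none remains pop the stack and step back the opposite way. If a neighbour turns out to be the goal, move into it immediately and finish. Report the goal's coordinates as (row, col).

>> sense(dir: south)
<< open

>> push(x: south)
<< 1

>> move(dir: south)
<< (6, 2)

>> sense(dir: east)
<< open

>> push(x: east)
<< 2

>> move(dir: east)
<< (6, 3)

>> sense(dir: east)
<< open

>> push(x: east)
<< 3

>> move(dir: east)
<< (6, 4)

>> sense(dir: east)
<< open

>> push(x: east)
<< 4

>> move(dir: east)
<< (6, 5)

>> sense(dir: east)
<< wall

>> sense(dir: north)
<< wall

>> pop()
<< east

>> move(dir: west)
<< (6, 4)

>> sense(dir: north)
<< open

>> push(x: north)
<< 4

>> move(dir: north)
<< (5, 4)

>> sense(dir: north)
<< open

>> push(x: north)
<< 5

>> move(dir: north)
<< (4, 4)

>> sense(dir: east)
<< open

>> push(x: east)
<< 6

>> move(dir: east)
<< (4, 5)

>> sense(dir: east)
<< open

>> push(x: east)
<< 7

>> move(dir: east)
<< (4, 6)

>> sense(dir: south)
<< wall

>> sense(dir: north)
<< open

>> push(x: north)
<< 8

>> move(dir: north)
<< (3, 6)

>> sense(dir: north)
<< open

>> push(x: north)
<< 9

>> move(dir: north)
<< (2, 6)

>> sense(dir: north)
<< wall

>> sense(dir: west)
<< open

>> push(x: west)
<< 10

>> move(dir: west)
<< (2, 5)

>> sense(dir: south)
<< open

>> push(x: south)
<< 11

>> move(dir: south)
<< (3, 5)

>> sense(dir: west)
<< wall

>> pop()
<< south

>> move(dir: north)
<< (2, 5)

>> sense(dir: north)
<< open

>> push(x: north)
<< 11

>> move(dir: north)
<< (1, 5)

>> sense(dir: north)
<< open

>> push(x: north)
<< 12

>> move(dir: north)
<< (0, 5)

>> sense(dir: east)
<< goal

>> move(dir: east)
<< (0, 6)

Answer: (0, 6)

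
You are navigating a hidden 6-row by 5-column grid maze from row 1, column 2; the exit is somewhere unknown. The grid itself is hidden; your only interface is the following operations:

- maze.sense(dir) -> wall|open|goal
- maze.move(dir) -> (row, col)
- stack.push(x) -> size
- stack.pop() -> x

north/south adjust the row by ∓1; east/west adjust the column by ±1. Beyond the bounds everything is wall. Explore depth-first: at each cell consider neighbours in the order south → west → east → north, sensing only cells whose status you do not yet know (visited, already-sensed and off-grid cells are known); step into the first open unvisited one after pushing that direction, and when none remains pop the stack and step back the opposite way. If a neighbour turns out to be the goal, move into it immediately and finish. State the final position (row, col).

→ maze.sense(dir='south')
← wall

→ maze.sense(dir='west')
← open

→ stack.push(x='west')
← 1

→ maze.move(dir='west')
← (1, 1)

→ maze.sense(dir='south')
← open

→ stack.push(x='south')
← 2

→ maze.move(dir='south')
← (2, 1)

→ maze.sense(dir='south')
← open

→ stack.push(x='south')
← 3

→ maze.move(dir='south')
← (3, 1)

→ maze.sense(dir='south')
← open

→ stack.push(x='south')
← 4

→ maze.move(dir='south')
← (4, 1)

→ maze.sense(dir='south')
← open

→ stack.push(x='south')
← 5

→ maze.move(dir='south')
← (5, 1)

→ maze.sense(dir='west')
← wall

→ maze.sense(dir='east')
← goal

→ maze.move(dir='east')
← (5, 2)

Answer: (5, 2)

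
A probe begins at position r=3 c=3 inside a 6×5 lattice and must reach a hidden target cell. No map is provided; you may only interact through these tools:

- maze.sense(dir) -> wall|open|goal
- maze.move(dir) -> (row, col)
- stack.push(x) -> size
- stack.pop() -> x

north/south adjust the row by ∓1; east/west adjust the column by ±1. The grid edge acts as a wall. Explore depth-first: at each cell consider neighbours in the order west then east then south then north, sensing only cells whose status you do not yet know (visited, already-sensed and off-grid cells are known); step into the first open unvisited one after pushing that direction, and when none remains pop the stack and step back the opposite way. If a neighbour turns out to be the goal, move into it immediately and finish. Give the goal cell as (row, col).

% maze.sense(dir: west) : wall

% maze.sense(dir: east) : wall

% maze.sense(dir: south) : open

% stack.push(x: south) : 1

% maze.move(dir: south) : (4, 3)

% maze.sense(dir: west) : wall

% maze.sense(dir: east) : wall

% maze.sense(dir: south) : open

% stack.push(x: south) : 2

% maze.move(dir: south) : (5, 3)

% maze.sense(dir: west) : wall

% maze.sense(dir: east) : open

% stack.push(x: east) : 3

% maze.move(dir: east) : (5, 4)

% stack.pop() : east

% maze.move(dir: west) : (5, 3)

% stack.pop() : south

% maze.move(dir: north) : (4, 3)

% stack.pop() : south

% maze.move(dir: north) : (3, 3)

% maze.sense(dir: north) : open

% stack.push(x: north) : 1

% maze.move(dir: north) : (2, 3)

% maze.sense(dir: west) : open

% stack.push(x: west) : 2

% maze.move(dir: west) : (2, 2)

% maze.sense(dir: west) : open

% stack.push(x: west) : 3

% maze.move(dir: west) : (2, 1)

% maze.sense(dir: west) : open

% stack.push(x: west) : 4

% maze.move(dir: west) : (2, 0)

% maze.sense(dir: south) : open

% stack.push(x: south) : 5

% maze.move(dir: south) : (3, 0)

% maze.sense(dir: east) : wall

% maze.sense(dir: south) : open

% stack.push(x: south) : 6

% maze.move(dir: south) : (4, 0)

% maze.sense(dir: east) : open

% stack.push(x: east) : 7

% maze.move(dir: east) : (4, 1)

% maze.sense(dir: south) : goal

% maze.move(dir: south) : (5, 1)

Answer: (5, 1)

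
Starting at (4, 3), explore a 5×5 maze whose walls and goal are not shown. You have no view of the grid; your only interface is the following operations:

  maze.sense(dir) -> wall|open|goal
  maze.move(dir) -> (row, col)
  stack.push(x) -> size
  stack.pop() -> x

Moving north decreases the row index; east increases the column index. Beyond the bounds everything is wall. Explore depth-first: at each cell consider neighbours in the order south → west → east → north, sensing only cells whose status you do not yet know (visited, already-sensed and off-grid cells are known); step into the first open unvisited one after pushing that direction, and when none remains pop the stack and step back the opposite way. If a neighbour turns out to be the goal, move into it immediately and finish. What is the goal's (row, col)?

Do: maze.sense[dir=west]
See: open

Do: stack.push[x=west]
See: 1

Do: maze.move[dir=west]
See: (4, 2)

Do: maze.sense[dir=west]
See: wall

Do: maze.sense[dir=north]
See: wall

Do: stack.pop[]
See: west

Do: maze.move[dir=east]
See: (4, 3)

Do: maze.sense[dir=east]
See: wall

Do: maze.sense[dir=north]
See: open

Do: stack.push[x=north]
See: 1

Do: maze.move[dir=north]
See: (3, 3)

Do: maze.sense[dir=east]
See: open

Do: stack.push[x=east]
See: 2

Do: maze.move[dir=east]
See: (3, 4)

Do: maze.sense[dir=north]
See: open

Do: stack.push[x=north]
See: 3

Do: maze.move[dir=north]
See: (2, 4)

Do: maze.sense[dir=west]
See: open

Do: stack.push[x=west]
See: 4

Do: maze.move[dir=west]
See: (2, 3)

Do: maze.sense[dir=west]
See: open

Do: stack.push[x=west]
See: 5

Do: maze.move[dir=west]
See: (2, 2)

Do: maze.sense[dir=west]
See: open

Do: stack.push[x=west]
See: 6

Do: maze.move[dir=west]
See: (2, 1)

Do: maze.sense[dir=south]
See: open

Do: stack.push[x=south]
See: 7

Do: maze.move[dir=south]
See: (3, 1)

Do: maze.sense[dir=west]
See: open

Do: stack.push[x=west]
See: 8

Do: maze.move[dir=west]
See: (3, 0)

Do: maze.sense[dir=south]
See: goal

Do: maze.move[dir=south]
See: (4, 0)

Answer: (4, 0)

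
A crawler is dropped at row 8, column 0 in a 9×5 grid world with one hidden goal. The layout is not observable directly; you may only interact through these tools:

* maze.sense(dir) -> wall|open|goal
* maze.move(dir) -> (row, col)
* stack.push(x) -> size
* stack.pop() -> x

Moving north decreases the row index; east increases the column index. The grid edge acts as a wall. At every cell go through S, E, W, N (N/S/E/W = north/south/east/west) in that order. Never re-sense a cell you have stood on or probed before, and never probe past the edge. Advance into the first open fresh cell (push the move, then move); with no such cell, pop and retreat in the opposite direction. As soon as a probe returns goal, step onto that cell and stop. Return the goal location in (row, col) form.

→ maze.sense(dir: east)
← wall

→ maze.sense(dir: north)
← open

→ stack.push(x: north)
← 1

→ maze.move(dir: north)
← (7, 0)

→ maze.sense(dir: east)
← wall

→ maze.sense(dir: north)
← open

→ stack.push(x: north)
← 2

→ maze.move(dir: north)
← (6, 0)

→ maze.sense(dir: east)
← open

→ stack.push(x: east)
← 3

→ maze.move(dir: east)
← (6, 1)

→ maze.sense(dir: east)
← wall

→ maze.sense(dir: north)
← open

→ stack.push(x: north)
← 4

→ maze.move(dir: north)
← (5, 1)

→ maze.sense(dir: east)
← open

→ stack.push(x: east)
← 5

→ maze.move(dir: east)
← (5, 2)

→ maze.sense(dir: east)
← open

→ stack.push(x: east)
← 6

→ maze.move(dir: east)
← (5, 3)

→ maze.sense(dir: south)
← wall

→ maze.sense(dir: east)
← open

→ stack.push(x: east)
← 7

→ maze.move(dir: east)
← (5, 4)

→ maze.sense(dir: south)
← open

→ stack.push(x: south)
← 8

→ maze.move(dir: south)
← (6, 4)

→ maze.sense(dir: south)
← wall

→ stack.pop()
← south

→ maze.move(dir: north)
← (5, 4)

→ maze.sense(dir: north)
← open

→ stack.push(x: north)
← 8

→ maze.move(dir: north)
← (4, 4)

→ maze.sense(dir: west)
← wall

→ maze.sense(dir: north)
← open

→ stack.push(x: north)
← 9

→ maze.move(dir: north)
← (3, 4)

→ maze.sense(dir: west)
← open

→ stack.push(x: west)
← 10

→ maze.move(dir: west)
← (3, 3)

→ maze.sense(dir: west)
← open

→ stack.push(x: west)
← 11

→ maze.move(dir: west)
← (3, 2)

→ maze.sense(dir: south)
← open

→ stack.push(x: south)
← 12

→ maze.move(dir: south)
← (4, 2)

→ maze.sense(dir: west)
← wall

→ stack.pop()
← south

→ maze.move(dir: north)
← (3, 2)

→ maze.sense(dir: west)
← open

→ stack.push(x: west)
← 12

→ maze.move(dir: west)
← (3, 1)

→ maze.sense(dir: west)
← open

→ stack.push(x: west)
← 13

→ maze.move(dir: west)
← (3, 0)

→ maze.sense(dir: south)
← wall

→ maze.sense(dir: north)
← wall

→ stack.pop()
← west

→ maze.move(dir: east)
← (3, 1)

→ maze.sense(dir: north)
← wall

→ stack.pop()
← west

→ maze.move(dir: east)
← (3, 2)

→ maze.sense(dir: north)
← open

→ stack.push(x: north)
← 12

→ maze.move(dir: north)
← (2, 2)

→ maze.sense(dir: east)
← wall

→ maze.sense(dir: north)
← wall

→ stack.pop()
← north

→ maze.move(dir: south)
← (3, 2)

→ stack.pop()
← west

→ maze.move(dir: east)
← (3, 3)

→ stack.pop()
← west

→ maze.move(dir: east)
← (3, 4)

→ maze.sense(dir: north)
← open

→ stack.push(x: north)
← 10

→ maze.move(dir: north)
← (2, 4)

→ maze.sense(dir: north)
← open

→ stack.push(x: north)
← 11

→ maze.move(dir: north)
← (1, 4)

→ maze.sense(dir: west)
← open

→ stack.push(x: west)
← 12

→ maze.move(dir: west)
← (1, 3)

→ maze.sense(dir: north)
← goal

→ maze.move(dir: north)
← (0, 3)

Answer: (0, 3)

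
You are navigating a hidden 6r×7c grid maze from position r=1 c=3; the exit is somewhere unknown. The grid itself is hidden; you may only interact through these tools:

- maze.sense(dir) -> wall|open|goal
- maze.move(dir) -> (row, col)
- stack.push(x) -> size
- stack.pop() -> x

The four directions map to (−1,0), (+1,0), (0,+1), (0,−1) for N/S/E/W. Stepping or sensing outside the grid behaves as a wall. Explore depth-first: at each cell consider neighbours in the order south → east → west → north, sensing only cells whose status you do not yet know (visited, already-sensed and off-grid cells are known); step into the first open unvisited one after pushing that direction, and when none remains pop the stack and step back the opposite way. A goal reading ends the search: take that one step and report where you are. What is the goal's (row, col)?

Action: maze.sense[dir: south]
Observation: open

Action: stack.push[x: south]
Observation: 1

Action: maze.move[dir: south]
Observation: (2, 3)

Action: maze.sense[dir: south]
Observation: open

Action: stack.push[x: south]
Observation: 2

Action: maze.move[dir: south]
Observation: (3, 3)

Action: maze.sense[dir: south]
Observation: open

Action: stack.push[x: south]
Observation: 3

Action: maze.move[dir: south]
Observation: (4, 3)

Action: maze.sense[dir: south]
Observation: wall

Action: maze.sense[dir: east]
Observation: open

Action: stack.push[x: east]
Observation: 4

Action: maze.move[dir: east]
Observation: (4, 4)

Action: maze.sense[dir: south]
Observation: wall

Action: maze.sense[dir: east]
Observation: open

Action: stack.push[x: east]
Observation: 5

Action: maze.move[dir: east]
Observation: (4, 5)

Action: maze.sense[dir: south]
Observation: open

Action: stack.push[x: south]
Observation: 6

Action: maze.move[dir: south]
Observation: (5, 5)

Action: maze.sense[dir: east]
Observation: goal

Action: maze.move[dir: east]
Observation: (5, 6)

Answer: (5, 6)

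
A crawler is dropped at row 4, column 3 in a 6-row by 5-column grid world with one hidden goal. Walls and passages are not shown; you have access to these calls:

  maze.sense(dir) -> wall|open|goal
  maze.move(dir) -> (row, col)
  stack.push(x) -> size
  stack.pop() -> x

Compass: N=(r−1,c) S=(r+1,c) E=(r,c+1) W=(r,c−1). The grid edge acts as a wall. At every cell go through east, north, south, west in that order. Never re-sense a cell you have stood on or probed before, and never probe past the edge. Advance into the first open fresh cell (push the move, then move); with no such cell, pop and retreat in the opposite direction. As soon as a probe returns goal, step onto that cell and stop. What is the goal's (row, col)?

$ sense dir=east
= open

$ push x=east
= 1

$ move dir=east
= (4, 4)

$ sense dir=north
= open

$ push x=north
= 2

$ move dir=north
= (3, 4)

$ sense dir=north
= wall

$ sense dir=west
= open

$ push x=west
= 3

$ move dir=west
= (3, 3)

$ sense dir=north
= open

$ push x=north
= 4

$ move dir=north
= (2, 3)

$ sense dir=north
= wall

$ sense dir=west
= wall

$ pop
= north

$ move dir=south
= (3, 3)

$ sense dir=west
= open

$ push x=west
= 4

$ move dir=west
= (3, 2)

$ sense dir=south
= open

$ push x=south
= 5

$ move dir=south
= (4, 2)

$ sense dir=south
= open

$ push x=south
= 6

$ move dir=south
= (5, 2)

$ sense dir=east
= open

$ push x=east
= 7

$ move dir=east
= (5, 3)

$ sense dir=east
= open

$ push x=east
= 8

$ move dir=east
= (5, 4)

$ pop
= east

$ move dir=west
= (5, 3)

$ pop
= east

$ move dir=west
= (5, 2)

$ sense dir=west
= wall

$ pop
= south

$ move dir=north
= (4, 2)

$ sense dir=west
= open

$ push x=west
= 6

$ move dir=west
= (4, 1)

$ sense dir=north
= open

$ push x=north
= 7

$ move dir=north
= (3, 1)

$ sense dir=north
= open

$ push x=north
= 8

$ move dir=north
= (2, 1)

$ sense dir=north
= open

$ push x=north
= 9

$ move dir=north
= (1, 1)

$ sense dir=east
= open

$ push x=east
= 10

$ move dir=east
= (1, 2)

$ sense dir=north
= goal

$ move dir=north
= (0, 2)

Answer: (0, 2)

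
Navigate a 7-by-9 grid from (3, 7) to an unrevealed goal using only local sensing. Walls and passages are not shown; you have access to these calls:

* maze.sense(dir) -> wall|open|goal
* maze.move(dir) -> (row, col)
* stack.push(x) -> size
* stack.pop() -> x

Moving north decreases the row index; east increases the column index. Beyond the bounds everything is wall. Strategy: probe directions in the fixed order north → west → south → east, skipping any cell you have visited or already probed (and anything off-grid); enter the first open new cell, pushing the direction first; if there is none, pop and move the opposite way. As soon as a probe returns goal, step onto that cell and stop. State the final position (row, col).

-> sense(dir=north)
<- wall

-> sense(dir=west)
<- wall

-> sense(dir=south)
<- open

-> push(x=south)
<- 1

-> move(dir=south)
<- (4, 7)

-> sense(dir=west)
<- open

-> push(x=west)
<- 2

-> move(dir=west)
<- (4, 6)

-> sense(dir=west)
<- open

-> push(x=west)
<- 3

-> move(dir=west)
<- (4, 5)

-> sense(dir=north)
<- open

-> push(x=north)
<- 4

-> move(dir=north)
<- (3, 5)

-> sense(dir=north)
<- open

-> push(x=north)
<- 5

-> move(dir=north)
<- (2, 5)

-> sense(dir=north)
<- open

-> push(x=north)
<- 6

-> move(dir=north)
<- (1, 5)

-> sense(dir=north)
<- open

-> push(x=north)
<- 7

-> move(dir=north)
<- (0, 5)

-> sense(dir=west)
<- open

-> push(x=west)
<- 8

-> move(dir=west)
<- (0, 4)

-> sense(dir=west)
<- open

-> push(x=west)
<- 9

-> move(dir=west)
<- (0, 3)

-> sense(dir=west)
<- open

-> push(x=west)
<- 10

-> move(dir=west)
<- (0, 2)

-> sense(dir=west)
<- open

-> push(x=west)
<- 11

-> move(dir=west)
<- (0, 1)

-> sense(dir=west)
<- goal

-> move(dir=west)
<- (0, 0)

Answer: (0, 0)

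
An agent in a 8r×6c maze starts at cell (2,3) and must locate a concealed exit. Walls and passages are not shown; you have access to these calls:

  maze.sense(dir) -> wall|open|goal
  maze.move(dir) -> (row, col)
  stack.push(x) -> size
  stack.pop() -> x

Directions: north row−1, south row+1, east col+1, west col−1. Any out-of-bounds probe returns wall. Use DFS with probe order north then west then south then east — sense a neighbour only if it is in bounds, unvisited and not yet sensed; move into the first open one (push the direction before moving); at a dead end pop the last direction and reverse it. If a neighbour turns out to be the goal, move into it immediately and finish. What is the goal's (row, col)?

→ maze.sense(dir: north)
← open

→ stack.push(x: north)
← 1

→ maze.move(dir: north)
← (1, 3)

→ maze.sense(dir: north)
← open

→ stack.push(x: north)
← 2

→ maze.move(dir: north)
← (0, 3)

→ maze.sense(dir: west)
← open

→ stack.push(x: west)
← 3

→ maze.move(dir: west)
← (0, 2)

→ maze.sense(dir: west)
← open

→ stack.push(x: west)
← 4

→ maze.move(dir: west)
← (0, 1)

→ maze.sense(dir: west)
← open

→ stack.push(x: west)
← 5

→ maze.move(dir: west)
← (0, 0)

→ maze.sense(dir: south)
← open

→ stack.push(x: south)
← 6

→ maze.move(dir: south)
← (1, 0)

→ maze.sense(dir: south)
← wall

→ maze.sense(dir: east)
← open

→ stack.push(x: east)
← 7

→ maze.move(dir: east)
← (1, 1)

→ maze.sense(dir: south)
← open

→ stack.push(x: south)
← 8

→ maze.move(dir: south)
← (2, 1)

→ maze.sense(dir: south)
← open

→ stack.push(x: south)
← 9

→ maze.move(dir: south)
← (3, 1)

→ maze.sense(dir: west)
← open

→ stack.push(x: west)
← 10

→ maze.move(dir: west)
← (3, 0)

→ maze.sense(dir: south)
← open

→ stack.push(x: south)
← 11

→ maze.move(dir: south)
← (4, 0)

→ maze.sense(dir: south)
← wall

→ maze.sense(dir: east)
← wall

→ stack.pop()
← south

→ maze.move(dir: north)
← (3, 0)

→ stack.pop()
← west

→ maze.move(dir: east)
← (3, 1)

→ maze.sense(dir: east)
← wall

→ stack.pop()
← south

→ maze.move(dir: north)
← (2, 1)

→ maze.sense(dir: east)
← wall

→ stack.pop()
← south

→ maze.move(dir: north)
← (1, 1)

→ maze.sense(dir: east)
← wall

→ stack.pop()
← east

→ maze.move(dir: west)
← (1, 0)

→ stack.pop()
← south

→ maze.move(dir: north)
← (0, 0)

→ stack.pop()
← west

→ maze.move(dir: east)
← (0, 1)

→ stack.pop()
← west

→ maze.move(dir: east)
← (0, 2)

→ stack.pop()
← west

→ maze.move(dir: east)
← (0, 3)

→ maze.sense(dir: east)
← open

→ stack.push(x: east)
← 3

→ maze.move(dir: east)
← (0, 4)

→ maze.sense(dir: south)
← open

→ stack.push(x: south)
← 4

→ maze.move(dir: south)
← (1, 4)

→ maze.sense(dir: south)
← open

→ stack.push(x: south)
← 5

→ maze.move(dir: south)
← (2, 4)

→ maze.sense(dir: south)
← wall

→ maze.sense(dir: east)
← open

→ stack.push(x: east)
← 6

→ maze.move(dir: east)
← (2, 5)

→ maze.sense(dir: north)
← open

→ stack.push(x: north)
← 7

→ maze.move(dir: north)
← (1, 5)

→ maze.sense(dir: north)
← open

→ stack.push(x: north)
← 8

→ maze.move(dir: north)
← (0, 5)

→ stack.pop()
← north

→ maze.move(dir: south)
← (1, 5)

→ stack.pop()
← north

→ maze.move(dir: south)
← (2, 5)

→ maze.sense(dir: south)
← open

→ stack.push(x: south)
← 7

→ maze.move(dir: south)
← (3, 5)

→ maze.sense(dir: south)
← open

→ stack.push(x: south)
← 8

→ maze.move(dir: south)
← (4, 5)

→ maze.sense(dir: west)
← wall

→ maze.sense(dir: south)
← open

→ stack.push(x: south)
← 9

→ maze.move(dir: south)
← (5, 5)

→ maze.sense(dir: west)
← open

→ stack.push(x: west)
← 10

→ maze.move(dir: west)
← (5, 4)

→ maze.sense(dir: west)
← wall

→ maze.sense(dir: south)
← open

→ stack.push(x: south)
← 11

→ maze.move(dir: south)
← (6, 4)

→ maze.sense(dir: west)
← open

→ stack.push(x: west)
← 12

→ maze.move(dir: west)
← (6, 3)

→ maze.sense(dir: west)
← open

→ stack.push(x: west)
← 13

→ maze.move(dir: west)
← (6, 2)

→ maze.sense(dir: north)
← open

→ stack.push(x: north)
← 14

→ maze.move(dir: north)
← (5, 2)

→ maze.sense(dir: north)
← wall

→ maze.sense(dir: west)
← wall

→ stack.pop()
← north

→ maze.move(dir: south)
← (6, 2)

→ maze.sense(dir: west)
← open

→ stack.push(x: west)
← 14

→ maze.move(dir: west)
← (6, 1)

→ maze.sense(dir: west)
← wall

→ maze.sense(dir: south)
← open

→ stack.push(x: south)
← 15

→ maze.move(dir: south)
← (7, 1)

→ maze.sense(dir: west)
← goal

→ maze.move(dir: west)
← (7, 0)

Answer: (7, 0)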